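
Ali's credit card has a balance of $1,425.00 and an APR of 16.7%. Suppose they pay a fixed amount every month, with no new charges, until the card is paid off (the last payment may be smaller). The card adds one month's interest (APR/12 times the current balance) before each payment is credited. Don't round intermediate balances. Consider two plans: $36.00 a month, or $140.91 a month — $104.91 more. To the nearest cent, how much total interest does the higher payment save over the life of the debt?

Monthly rate r = 16.7%/12 = 1.39167% = 0.0139167.
At $36.00/mo: n = ⌈−ln(1 − rB₀/P)/ln(1+r)⌉ = 58 payments (last $32.99); total interest = total paid − $1,425.00 = $659.99.
At $140.91/mo: 11 payments (last $137.39); total interest $121.49.
Interest saved = $659.99 − $121.49 = $538.50.

$538.50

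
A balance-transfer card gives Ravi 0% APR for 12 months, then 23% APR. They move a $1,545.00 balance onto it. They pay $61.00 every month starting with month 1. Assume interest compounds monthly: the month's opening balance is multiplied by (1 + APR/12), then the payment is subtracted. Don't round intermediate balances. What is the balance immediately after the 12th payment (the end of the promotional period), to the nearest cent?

Promo months 1–12 at r₀ = 0%/12 = 0; months 13+ at r₁ = 23%/12 = 0.0191667.
After month 12 (no interest yet): B = $1,545.00 − 12·$61.00 = $813.00.

$813.00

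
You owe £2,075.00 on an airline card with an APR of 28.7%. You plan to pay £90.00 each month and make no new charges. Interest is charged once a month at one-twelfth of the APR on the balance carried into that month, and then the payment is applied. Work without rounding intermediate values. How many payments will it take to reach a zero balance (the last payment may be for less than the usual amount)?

34 payments

Monthly rate r = 28.7%/12 = 2.39167% = 0.0239167.
Recurrence: B ← B·(1+r) − £90.00.
Month 1: interest £49.63; balance after payment £2,034.63.
Month 2: interest £48.66; balance after payment £1,993.29.
Closed form: n = −ln(1 − rB₀/P)/ln(1+r) = −ln(0.44859)/ln(1.02392) ≈ 33.918, so the balance reaches zero during payment 34.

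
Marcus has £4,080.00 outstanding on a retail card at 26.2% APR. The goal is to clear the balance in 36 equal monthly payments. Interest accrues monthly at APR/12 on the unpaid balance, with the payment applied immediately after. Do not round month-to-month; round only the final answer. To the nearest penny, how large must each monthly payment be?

£164.82

Monthly rate r = 26.2%/12 = 2.18333% = 0.0218333.
Level-payment amortization: P = B₀·r / (1 − (1+r)^(−n)) = 4080.00·0.0218333 / (1 − 1.02183^(−36)).
Denominator 1 − (1+r)^(−36) = 0.540466017.
P = 89.08 / 0.540466017 ≈ 164.82.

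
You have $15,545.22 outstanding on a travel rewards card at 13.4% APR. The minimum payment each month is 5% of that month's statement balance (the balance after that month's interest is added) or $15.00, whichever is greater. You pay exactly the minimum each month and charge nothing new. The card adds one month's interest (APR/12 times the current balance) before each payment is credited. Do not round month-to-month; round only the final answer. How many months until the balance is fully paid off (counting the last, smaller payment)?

Monthly rate r = 13.4%/12 = 1.11667% = 0.0111667.
While 5% of the post-interest balance exceeds $15.00, each month B ← (B·(1+r))·(1 − 0.05), i.e. B shrinks by the factor (1+r)·0.95 = 0.96061.
This holds for months 1–99. Entering month 100 the balance is $290.86; 5% of the post-interest balance is now below $15.00, so the flat $15.00 minimum applies from here.
From month 100 a fixed $15.00 at rate r clears $290.86 in 22 more payments. Total: 99 + 22 = 121 months.

121 months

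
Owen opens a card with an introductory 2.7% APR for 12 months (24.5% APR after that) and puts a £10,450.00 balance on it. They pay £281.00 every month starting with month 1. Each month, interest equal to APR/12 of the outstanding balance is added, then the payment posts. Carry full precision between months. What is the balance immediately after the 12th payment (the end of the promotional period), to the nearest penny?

£7,321.62

Promo months 1–12 at r₀ = 2.7%/12 = 0.00225; months 13+ at r₁ = 24.5%/12 = 0.0204167.
After month 12: iterate B ← B·(1+r₀) − £281.00 for 12 months → £7,321.62.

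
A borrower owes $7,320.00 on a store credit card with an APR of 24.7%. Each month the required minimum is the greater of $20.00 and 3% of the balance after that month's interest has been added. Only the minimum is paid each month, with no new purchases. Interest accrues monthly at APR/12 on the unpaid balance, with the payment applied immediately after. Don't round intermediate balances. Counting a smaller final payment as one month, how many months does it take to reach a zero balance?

Monthly rate r = 24.7%/12 = 2.05833% = 0.0205833.
While 3% of the post-interest balance exceeds $20.00, each month B ← (B·(1+r))·(1 − 0.03), i.e. B shrinks by the factor (1+r)·0.97 = 0.98997.
This holds for months 1–240. Entering month 241 the balance is $650.67; 3% of the post-interest balance is now below $20.00, so the flat $20.00 minimum applies from here.
From month 241 a fixed $20.00 at rate r clears $650.67 in 55 more payments. Total: 240 + 55 = 295 months.

295 months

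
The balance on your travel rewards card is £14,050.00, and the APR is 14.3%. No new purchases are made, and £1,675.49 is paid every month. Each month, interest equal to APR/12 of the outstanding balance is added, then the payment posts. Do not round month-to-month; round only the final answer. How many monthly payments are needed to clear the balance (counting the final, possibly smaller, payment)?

Monthly rate r = 14.3%/12 = 1.19167% = 0.0119167.
Recurrence: B ← B·(1+r) − £1,675.49.
Month 1: interest £167.43; balance after payment £12,541.94.
Month 2: interest £149.46; balance after payment £11,015.91.
Closed form: n = −ln(1 − rB₀/P)/ln(1+r) = −ln(0.90007)/ln(1.01192) ≈ 8.887, so the balance reaches zero during payment 9.

9 payments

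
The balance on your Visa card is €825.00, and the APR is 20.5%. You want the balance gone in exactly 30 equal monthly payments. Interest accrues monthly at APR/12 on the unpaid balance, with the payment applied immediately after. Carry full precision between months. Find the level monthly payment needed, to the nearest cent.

€35.38

Monthly rate r = 20.5%/12 = 1.70833% = 0.0170833.
Level-payment amortization: P = B₀·r / (1 − (1+r)^(−n)) = 825.00·0.0170833 / (1 − 1.01708^(−30)).
Denominator 1 − (1+r)^(−30) = 0.398405484.
P = 14.0938 / 0.398405484 ≈ 35.38.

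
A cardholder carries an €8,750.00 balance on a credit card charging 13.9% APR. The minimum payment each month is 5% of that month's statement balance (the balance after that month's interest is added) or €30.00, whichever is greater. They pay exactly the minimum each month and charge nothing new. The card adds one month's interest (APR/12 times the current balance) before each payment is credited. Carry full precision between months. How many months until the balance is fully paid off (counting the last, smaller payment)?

Monthly rate r = 13.9%/12 = 1.15833% = 0.0115833.
While 5% of the post-interest balance exceeds €30.00, each month B ← (B·(1+r))·(1 − 0.05), i.e. B shrinks by the factor (1+r)·0.95 = 0.961.
This holds for months 1–68. Entering month 69 the balance is €585.23; 5% of the post-interest balance is now below €30.00, so the flat €30.00 minimum applies from here.
From month 69 a fixed €30.00 at rate r clears €585.23 in 23 more payments. Total: 68 + 23 = 91 months.

91 months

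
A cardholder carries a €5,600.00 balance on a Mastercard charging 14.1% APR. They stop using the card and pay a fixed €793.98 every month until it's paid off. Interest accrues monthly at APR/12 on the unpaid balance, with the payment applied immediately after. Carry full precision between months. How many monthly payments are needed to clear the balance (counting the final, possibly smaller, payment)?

Monthly rate r = 14.1%/12 = 1.175% = 0.01175.
Recurrence: B ← B·(1+r) − €793.98.
Month 1: interest €65.80; balance after payment €4,871.82.
Month 2: interest €57.24; balance after payment €4,135.08.
Closed form: n = −ln(1 − rB₀/P)/ln(1+r) = −ln(0.91713)/ln(1.01175) ≈ 7.406, so the balance reaches zero during payment 8.

8 months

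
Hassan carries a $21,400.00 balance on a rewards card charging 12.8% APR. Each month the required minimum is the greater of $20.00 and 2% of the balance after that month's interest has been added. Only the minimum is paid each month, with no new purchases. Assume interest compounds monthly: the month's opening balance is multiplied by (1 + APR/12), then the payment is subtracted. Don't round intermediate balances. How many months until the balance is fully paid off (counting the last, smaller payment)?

Monthly rate r = 12.8%/12 = 1.06667% = 0.0106667.
While 2% of the post-interest balance exceeds $20.00, each month B ← (B·(1+r))·(1 − 0.02), i.e. B shrinks by the factor (1+r)·0.98 = 0.99045.
This holds for months 1–321. Entering month 322 the balance is $984.31; 2% of the post-interest balance is now below $20.00, so the flat $20.00 minimum applies from here.
From month 322 a fixed $20.00 at rate r clears $984.31 in 71 more payments. Total: 321 + 71 = 392 months.

392 months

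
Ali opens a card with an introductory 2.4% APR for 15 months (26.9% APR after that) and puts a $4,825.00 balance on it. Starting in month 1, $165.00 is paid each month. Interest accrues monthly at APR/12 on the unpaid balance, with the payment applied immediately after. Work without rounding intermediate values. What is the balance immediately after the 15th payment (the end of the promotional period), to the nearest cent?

$2,461.84

Promo months 1–15 at r₀ = 2.4%/12 = 0.002; months 16+ at r₁ = 26.9%/12 = 0.0224167.
After month 15: iterate B ← B·(1+r₀) − $165.00 for 15 months → $2,461.84.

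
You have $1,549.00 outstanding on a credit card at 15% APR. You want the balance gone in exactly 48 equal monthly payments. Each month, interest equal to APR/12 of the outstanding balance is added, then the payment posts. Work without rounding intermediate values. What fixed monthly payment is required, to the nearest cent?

Monthly rate r = 15%/12 = 1.25% = 0.0125.
Level-payment amortization: P = B₀·r / (1 − (1+r)^(−n)) = 1549.00·0.0125 / (1 − 1.0125^(−48)).
Denominator 1 − (1+r)^(−48) = 0.449143511.
P = 19.3625 / 0.449143511 ≈ 43.11.

$43.11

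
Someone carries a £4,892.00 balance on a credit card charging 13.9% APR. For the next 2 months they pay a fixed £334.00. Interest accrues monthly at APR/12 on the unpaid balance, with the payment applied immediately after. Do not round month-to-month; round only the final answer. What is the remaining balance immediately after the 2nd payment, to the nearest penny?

Monthly rate r = 13.9%/12 = 1.15833% = 0.0115833.
Each month: B ← B·(1+r) − £334.00.
Month 1: interest £56.67; balance after payment £4,614.67.
Month 2: interest £53.45; balance after payment £4,334.12.

£4,334.12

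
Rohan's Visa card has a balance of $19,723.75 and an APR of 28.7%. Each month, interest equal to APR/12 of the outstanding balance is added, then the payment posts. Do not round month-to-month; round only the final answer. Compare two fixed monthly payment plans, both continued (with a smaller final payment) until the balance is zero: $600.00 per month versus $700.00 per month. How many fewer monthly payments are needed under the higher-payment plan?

Monthly rate r = 28.7%/12 = 2.39167% = 0.0239167.
At $600.00/mo: n = ⌈−ln(1 − rB₀/P)/ln(1+r)⌉ = 66 payments (last $165.90); total interest = total paid − $19,723.75 = $19,442.15.
At $700.00/mo: 48 payments (last $288.80); total interest $13,465.05.
Payments saved = 66 − 48 = 18.

18 fewer payments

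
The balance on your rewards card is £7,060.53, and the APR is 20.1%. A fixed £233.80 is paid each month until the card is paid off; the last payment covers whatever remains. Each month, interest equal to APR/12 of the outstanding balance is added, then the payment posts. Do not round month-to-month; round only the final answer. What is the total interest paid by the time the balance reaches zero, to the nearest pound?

Monthly rate r = 20.1%/12 = 1.675% = 0.01675.
Payoff takes n = ⌈−ln(1 − rB₀/P)/ln(1+r)⌉ = ⌈42.434⌉ = 43 payments; the last is £101.95.
Total paid = 42·£233.80 + £101.95 = £9,921.55.
Total interest = total paid − principal = £9,921.55 − £7,060.53 = £2,861.02.

£2,861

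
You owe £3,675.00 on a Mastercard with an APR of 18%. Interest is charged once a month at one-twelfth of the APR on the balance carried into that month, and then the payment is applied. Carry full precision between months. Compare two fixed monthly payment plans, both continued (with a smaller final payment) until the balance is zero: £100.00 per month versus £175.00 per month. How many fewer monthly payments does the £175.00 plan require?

Monthly rate r = 18%/12 = 1.5% = 0.015.
At £100.00/mo: n = ⌈−ln(1 − rB₀/P)/ln(1+r)⌉ = 54 payments (last £82.00); total interest = total paid − £3,675.00 = £1,707.00.
At £175.00/mo: 26 payments (last £72.26); total interest £772.26.
Payments saved = 54 − 26 = 28.

28 fewer payments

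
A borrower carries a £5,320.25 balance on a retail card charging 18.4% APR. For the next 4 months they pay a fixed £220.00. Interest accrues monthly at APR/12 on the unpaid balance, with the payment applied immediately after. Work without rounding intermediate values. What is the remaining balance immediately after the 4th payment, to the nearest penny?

Monthly rate r = 18.4%/12 = 1.53333% = 0.0153333.
Each month: B ← B·(1+r) − £220.00.
Month 1: interest £81.58; balance after payment £5,181.83.
Month 2: interest £79.45; balance after payment £5,041.28.
Month 3: interest £77.30; balance after payment £4,898.58.
Month 4: interest £75.11; balance after payment £4,753.69.

£4,753.69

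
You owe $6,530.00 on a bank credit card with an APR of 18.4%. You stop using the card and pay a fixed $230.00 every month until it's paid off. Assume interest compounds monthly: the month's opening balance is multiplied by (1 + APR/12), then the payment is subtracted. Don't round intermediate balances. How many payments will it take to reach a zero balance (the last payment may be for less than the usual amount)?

Monthly rate r = 18.4%/12 = 1.53333% = 0.0153333.
Recurrence: B ← B·(1+r) − $230.00.
Month 1: interest $100.13; balance after payment $6,400.13.
Month 2: interest $98.14; balance after payment $6,268.26.
Closed form: n = −ln(1 − rB₀/P)/ln(1+r) = −ln(0.56467)/ln(1.01533) ≈ 37.558, so the balance reaches zero during payment 38.

38 payments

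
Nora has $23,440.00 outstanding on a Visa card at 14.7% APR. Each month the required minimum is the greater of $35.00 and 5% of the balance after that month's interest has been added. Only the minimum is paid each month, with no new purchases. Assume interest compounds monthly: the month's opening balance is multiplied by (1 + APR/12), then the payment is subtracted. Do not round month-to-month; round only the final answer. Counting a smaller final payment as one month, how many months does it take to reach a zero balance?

113 months

Monthly rate r = 14.7%/12 = 1.225% = 0.01225.
While 5% of the post-interest balance exceeds $35.00, each month B ← (B·(1+r))·(1 − 0.05), i.e. B shrinks by the factor (1+r)·0.95 = 0.96164.
This holds for months 1–91. Entering month 92 the balance is $666.80; 5% of the post-interest balance is now below $35.00, so the flat $35.00 minimum applies from here.
From month 92 a fixed $35.00 at rate r clears $666.80 in 22 more payments. Total: 91 + 22 = 113 months.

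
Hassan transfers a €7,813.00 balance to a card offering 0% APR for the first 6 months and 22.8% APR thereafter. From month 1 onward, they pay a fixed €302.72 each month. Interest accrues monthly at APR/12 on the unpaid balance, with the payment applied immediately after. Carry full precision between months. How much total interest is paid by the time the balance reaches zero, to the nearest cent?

€1,598.34

Promo months 1–6 at r₀ = 0%/12 = 0; months 7+ at r₁ = 22.8%/12 = 0.019.
After month 6 (no interest yet): B = €7,813.00 − 6·€302.72 = €5,996.68.
Then at r₁ with €302.72/mo: n₂ = −ln(1 − r₁·B/P)/ln(1+r₁) ≈ 25.09 → 26 more payments.
Total paid = 31·€302.72 + €27.02 = €9,411.34; interest = €9,411.34 − €7,813.00 = €1,598.34.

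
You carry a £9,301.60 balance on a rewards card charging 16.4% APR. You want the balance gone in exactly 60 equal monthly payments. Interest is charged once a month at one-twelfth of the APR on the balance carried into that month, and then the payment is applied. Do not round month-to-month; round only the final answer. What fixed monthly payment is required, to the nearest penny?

£228.18

Monthly rate r = 16.4%/12 = 1.36667% = 0.0136667.
Level-payment amortization: P = B₀·r / (1 − (1+r)^(−n)) = 9301.60·0.0136667 / (1 − 1.01367^(−60)).
Denominator 1 − (1+r)^(−60) = 0.557115915.
P = 127.122 / 0.557115915 ≈ 228.18.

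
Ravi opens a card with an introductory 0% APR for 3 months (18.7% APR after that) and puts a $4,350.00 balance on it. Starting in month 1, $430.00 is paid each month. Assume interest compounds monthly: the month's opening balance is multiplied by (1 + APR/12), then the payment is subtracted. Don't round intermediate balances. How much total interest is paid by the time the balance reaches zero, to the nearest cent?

$209.36

Promo months 1–3 at r₀ = 0%/12 = 0; months 4+ at r₁ = 18.7%/12 = 0.0155833.
After month 3 (no interest yet): B = $4,350.00 − 3·$430.00 = $3,060.00.
Then at r₁ with $430.00/mo: n₂ = −ln(1 − r₁·B/P)/ln(1+r₁) ≈ 7.60 → 8 more payments.
Total paid = 10·$430.00 + $259.36 = $4,559.36; interest = $4,559.36 − $4,350.00 = $209.36.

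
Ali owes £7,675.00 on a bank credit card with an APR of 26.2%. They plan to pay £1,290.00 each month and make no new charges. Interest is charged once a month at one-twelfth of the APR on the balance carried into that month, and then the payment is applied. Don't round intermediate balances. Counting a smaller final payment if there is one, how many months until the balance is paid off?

7 payments

Monthly rate r = 26.2%/12 = 2.18333% = 0.0218333.
Recurrence: B ← B·(1+r) − £1,290.00.
Month 1: interest £167.57; balance after payment £6,552.57.
Month 2: interest £143.06; balance after payment £5,405.64.
Closed form: n = −ln(1 − rB₀/P)/ln(1+r) = −ln(0.8701)/ln(1.02183) ≈ 6.442, so the balance reaches zero during payment 7.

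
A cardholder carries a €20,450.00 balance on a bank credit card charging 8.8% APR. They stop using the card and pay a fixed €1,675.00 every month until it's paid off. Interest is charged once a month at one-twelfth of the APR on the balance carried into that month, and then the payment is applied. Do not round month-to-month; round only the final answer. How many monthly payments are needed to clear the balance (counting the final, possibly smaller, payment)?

Monthly rate r = 8.8%/12 = 0.733333% = 0.00733333.
Recurrence: B ← B·(1+r) − €1,675.00.
Month 1: interest €149.97; balance after payment €18,924.97.
Month 2: interest €138.78; balance after payment €17,388.75.
Closed form: n = −ln(1 − rB₀/P)/ln(1+r) = −ln(0.91047)/ln(1.00733) ≈ 12.837, so the balance reaches zero during payment 13.

13 months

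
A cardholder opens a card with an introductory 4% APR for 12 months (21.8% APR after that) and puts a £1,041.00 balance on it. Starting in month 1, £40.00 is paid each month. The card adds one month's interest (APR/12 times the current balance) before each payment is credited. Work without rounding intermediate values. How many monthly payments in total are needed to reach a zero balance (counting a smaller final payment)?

30 payments

Promo months 1–12 at r₀ = 4%/12 = 0.00333333; months 13+ at r₁ = 21.8%/12 = 0.0181667.
After month 12: iterate B ← B·(1+r₀) − £40.00 for 12 months → £594.51.
Then at r₁ with £40.00/mo: n₂ = −ln(1 − r₁·B/P)/ln(1+r₁) ≈ 17.48 → 18 more payments.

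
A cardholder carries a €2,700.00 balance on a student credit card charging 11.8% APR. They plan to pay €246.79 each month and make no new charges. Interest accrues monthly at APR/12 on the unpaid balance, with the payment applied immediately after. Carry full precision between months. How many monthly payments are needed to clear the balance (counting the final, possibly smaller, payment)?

Monthly rate r = 11.8%/12 = 0.983333% = 0.00983333.
Recurrence: B ← B·(1+r) − €246.79.
Month 1: interest €26.55; balance after payment €2,479.76.
Month 2: interest €24.38; balance after payment €2,257.35.
Closed form: n = −ln(1 − rB₀/P)/ln(1+r) = −ln(0.89242)/ln(1.00983) ≈ 11.632, so the balance reaches zero during payment 12.

12 payments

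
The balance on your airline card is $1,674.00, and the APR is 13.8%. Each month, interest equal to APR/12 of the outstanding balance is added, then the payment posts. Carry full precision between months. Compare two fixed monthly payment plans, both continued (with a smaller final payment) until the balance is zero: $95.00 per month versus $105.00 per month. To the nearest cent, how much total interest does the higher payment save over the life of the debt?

Monthly rate r = 13.8%/12 = 1.15% = 0.0115.
At $95.00/mo: n = ⌈−ln(1 − rB₀/P)/ln(1+r)⌉ = 20 payments (last $76.51); total interest = total paid − $1,674.00 = $207.51.
At $105.00/mo: 18 payments (last $74.98); total interest $185.98.
Interest saved = $207.51 − $185.98 = $21.53.

$21.53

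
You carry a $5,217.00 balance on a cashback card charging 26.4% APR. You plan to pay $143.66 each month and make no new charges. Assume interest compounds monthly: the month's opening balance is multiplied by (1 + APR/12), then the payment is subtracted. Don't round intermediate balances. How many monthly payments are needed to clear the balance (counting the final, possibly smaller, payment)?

Monthly rate r = 26.4%/12 = 2.2% = 0.022.
Recurrence: B ← B·(1+r) − $143.66.
Month 1: interest $114.77; balance after payment $5,188.11.
Month 2: interest $114.14; balance after payment $5,158.59.
Closed form: n = −ln(1 − rB₀/P)/ln(1+r) = −ln(0.20107)/ln(1.022) ≈ 73.712, so the balance reaches zero during payment 74.

74 months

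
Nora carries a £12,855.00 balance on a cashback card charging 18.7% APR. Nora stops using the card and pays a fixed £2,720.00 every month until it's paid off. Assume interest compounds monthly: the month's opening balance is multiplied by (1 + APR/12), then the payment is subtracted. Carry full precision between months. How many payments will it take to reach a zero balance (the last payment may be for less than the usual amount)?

Monthly rate r = 18.7%/12 = 1.55833% = 0.0155833.
Recurrence: B ← B·(1+r) − £2,720.00.
Month 1: interest £200.32; balance after payment £10,335.32.
Month 2: interest £161.06; balance after payment £7,776.38.
Month 3: interest £121.18; balance after payment £5,177.56.
Month 4: interest £80.68; balance after payment £2,538.25.
Month 5: interest £39.55; balance after payment £0.00.

5 months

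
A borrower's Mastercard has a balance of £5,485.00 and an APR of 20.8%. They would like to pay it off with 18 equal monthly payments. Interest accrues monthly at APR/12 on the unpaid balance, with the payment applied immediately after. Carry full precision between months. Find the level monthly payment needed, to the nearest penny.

Monthly rate r = 20.8%/12 = 1.73333% = 0.0173333.
Level-payment amortization: P = B₀·r / (1 − (1+r)^(−n)) = 5485.00·0.0173333 / (1 − 1.01733^(−18)).
Denominator 1 − (1+r)^(−18) = 0.266059154.
P = 95.0733 / 0.266059154 ≈ 357.34.

£357.34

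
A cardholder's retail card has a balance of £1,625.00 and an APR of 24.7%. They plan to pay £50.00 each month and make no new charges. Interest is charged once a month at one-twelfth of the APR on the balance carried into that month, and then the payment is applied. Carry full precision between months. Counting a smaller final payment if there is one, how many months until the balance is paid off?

55 months

Monthly rate r = 24.7%/12 = 2.05833% = 0.0205833.
Recurrence: B ← B·(1+r) − £50.00.
Month 1: interest £33.45; balance after payment £1,608.45.
Month 2: interest £33.11; balance after payment £1,591.56.
Closed form: n = −ln(1 − rB₀/P)/ln(1+r) = −ln(0.33104)/ln(1.02058) ≈ 54.260, so the balance reaches zero during payment 55.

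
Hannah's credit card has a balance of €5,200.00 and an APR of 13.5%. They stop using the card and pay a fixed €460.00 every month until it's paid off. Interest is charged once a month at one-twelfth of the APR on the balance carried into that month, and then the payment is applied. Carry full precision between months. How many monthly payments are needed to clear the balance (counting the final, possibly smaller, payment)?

Monthly rate r = 13.5%/12 = 1.125% = 0.01125.
Recurrence: B ← B·(1+r) − €460.00.
Month 1: interest €58.50; balance after payment €4,798.50.
Month 2: interest €53.98; balance after payment €4,392.48.
Closed form: n = −ln(1 − rB₀/P)/ln(1+r) = −ln(0.87283)/ln(1.01125) ≈ 12.158, so the balance reaches zero during payment 13.

13 months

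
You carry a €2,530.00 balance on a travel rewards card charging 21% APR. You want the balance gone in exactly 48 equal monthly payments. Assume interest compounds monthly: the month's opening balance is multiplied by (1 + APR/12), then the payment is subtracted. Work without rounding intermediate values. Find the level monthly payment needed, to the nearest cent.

Monthly rate r = 21%/12 = 1.75% = 0.0175.
Level-payment amortization: P = B₀·r / (1 − (1+r)^(−n)) = 2530.00·0.0175 / (1 − 1.0175^(−48)).
Denominator 1 − (1+r)^(−48) = 0.565141523.
P = 44.275 / 0.565141523 ≈ 78.34.

€78.34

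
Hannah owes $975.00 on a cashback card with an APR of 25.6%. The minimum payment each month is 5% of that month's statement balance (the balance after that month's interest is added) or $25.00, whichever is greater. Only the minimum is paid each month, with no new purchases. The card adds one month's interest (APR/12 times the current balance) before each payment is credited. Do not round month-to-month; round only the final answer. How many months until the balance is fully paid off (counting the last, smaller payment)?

49 months

Monthly rate r = 25.6%/12 = 2.13333% = 0.0213333.
While 5% of the post-interest balance exceeds $25.00, each month B ← (B·(1+r))·(1 − 0.05), i.e. B shrinks by the factor (1+r)·0.95 = 0.97027.
This holds for months 1–23. Entering month 24 the balance is $486.97; 5% of the post-interest balance is now below $25.00, so the flat $25.00 minimum applies from here.
From month 24 a fixed $25.00 at rate r clears $486.97 in 26 more payments. Total: 23 + 26 = 49 months.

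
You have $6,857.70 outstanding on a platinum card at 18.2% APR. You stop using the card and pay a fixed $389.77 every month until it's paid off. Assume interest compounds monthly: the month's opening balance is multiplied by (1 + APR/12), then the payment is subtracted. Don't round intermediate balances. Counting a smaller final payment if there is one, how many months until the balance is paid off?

Monthly rate r = 18.2%/12 = 1.51667% = 0.0151667.
Recurrence: B ← B·(1+r) − $389.77.
Month 1: interest $104.01; balance after payment $6,571.94.
Month 2: interest $99.67; balance after payment $6,281.84.
Closed form: n = −ln(1 − rB₀/P)/ln(1+r) = −ln(0.73315)/ln(1.01517) ≈ 20.621, so the balance reaches zero during payment 21.

21 months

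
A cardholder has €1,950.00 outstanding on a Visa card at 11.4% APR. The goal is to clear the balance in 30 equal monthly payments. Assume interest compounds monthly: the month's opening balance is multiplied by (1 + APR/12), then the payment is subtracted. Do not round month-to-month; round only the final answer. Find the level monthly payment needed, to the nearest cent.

€75.01

Monthly rate r = 11.4%/12 = 0.95% = 0.0095.
Level-payment amortization: P = B₀·r / (1 − (1+r)^(−n)) = 1950.00·0.0095 / (1 − 1.0095^(−30)).
Denominator 1 − (1+r)^(−30) = 0.246973428.
P = 18.525 / 0.246973428 ≈ 75.01.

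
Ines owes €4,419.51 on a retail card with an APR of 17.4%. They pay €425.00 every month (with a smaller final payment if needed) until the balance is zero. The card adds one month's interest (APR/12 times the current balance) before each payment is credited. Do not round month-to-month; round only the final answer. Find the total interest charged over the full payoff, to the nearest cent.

Monthly rate r = 17.4%/12 = 1.45% = 0.0145.
Payoff takes n = ⌈−ln(1 − rB₀/P)/ln(1+r)⌉ = ⌈11.353⌉ = 12 payments; the last is €150.86.
Total paid = 11·€425.00 + €150.86 = €4,825.86.
Total interest = total paid − principal = €4,825.86 − €4,419.51 = €406.35.

€406.35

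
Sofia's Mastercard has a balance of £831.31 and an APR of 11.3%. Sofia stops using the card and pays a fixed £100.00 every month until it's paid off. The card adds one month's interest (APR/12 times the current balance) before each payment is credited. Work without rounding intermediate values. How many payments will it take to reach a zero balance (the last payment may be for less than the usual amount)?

9 payments

Monthly rate r = 11.3%/12 = 0.941667% = 0.00941667.
Recurrence: B ← B·(1+r) − £100.00.
Month 1: interest £7.83; balance after payment £739.14.
Month 2: interest £6.96; balance after payment £646.10.
Closed form: n = −ln(1 − rB₀/P)/ln(1+r) = −ln(0.92172)/ln(1.00942) ≈ 8.697, so the balance reaches zero during payment 9.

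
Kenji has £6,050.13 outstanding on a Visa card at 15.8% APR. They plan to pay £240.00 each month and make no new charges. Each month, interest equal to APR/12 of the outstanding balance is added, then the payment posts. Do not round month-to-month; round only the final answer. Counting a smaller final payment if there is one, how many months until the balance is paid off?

31 months

Monthly rate r = 15.8%/12 = 1.31667% = 0.0131667.
Recurrence: B ← B·(1+r) − £240.00.
Month 1: interest £79.66; balance after payment £5,889.79.
Month 2: interest £77.55; balance after payment £5,727.34.
Closed form: n = −ln(1 − rB₀/P)/ln(1+r) = −ln(0.66808)/ln(1.01317) ≈ 30.835, so the balance reaches zero during payment 31.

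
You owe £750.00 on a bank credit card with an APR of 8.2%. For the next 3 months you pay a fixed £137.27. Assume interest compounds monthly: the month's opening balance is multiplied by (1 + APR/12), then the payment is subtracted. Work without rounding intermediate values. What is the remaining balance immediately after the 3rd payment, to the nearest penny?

£350.85

Monthly rate r = 8.2%/12 = 0.683333% = 0.00683333.
Each month: B ← B·(1+r) − £137.27.
Month 1: interest £5.12; balance after payment £617.86.
Month 2: interest £4.22; balance after payment £484.81.
Month 3: interest £3.31; balance after payment £350.85.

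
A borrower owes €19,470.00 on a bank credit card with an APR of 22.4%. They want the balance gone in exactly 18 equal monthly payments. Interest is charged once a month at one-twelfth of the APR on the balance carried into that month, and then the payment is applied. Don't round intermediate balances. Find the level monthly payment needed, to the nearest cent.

€1,283.52

Monthly rate r = 22.4%/12 = 1.86667% = 0.0186667.
Level-payment amortization: P = B₀·r / (1 − (1+r)^(−n)) = 19470.00·0.0186667 / (1 − 1.01867^(−18)).
Denominator 1 − (1+r)^(−18) = 0.283159908.
P = 363.44 / 0.283159908 ≈ 1283.52.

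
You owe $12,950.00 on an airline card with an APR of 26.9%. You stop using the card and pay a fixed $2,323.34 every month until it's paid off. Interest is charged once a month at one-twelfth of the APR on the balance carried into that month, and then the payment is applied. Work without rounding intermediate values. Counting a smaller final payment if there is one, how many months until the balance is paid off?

7 months

Monthly rate r = 26.9%/12 = 2.24167% = 0.0224167.
Recurrence: B ← B·(1+r) − $2,323.34.
Month 1: interest $290.30; balance after payment $10,916.96.
Month 2: interest $244.72; balance after payment $8,838.34.
Closed form: n = −ln(1 − rB₀/P)/ln(1+r) = −ln(0.87505)/ln(1.02242) ≈ 6.021, so the balance reaches zero during payment 7.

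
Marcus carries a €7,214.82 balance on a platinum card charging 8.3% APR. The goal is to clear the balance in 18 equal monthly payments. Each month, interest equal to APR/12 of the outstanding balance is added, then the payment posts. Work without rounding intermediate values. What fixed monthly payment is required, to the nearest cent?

Monthly rate r = 8.3%/12 = 0.691667% = 0.00691667.
Level-payment amortization: P = B₀·r / (1 − (1+r)^(−n)) = 7214.82·0.00691667 / (1 − 1.00692^(−18)).
Denominator 1 − (1+r)^(−18) = 0.116683241.
P = 49.9025 / 0.116683241 ≈ 427.67.

€427.67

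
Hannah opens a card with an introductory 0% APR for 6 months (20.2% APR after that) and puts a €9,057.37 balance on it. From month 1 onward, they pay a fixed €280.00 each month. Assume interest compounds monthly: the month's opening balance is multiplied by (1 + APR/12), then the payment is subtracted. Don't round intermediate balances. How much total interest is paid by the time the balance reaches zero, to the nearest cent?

Promo months 1–6 at r₀ = 0%/12 = 0; months 7+ at r₁ = 20.2%/12 = 0.0168333.
After month 6 (no interest yet): B = €9,057.37 − 6·€280.00 = €7,377.37.
Then at r₁ with €280.00/mo: n₂ = −ln(1 − r₁·B/P)/ln(1+r₁) ≈ 35.11 → 36 more payments.
Total paid = 41·€280.00 + €31.47 = €11,511.47; interest = €11,511.47 − €9,057.37 = €2,454.10.

€2,454.10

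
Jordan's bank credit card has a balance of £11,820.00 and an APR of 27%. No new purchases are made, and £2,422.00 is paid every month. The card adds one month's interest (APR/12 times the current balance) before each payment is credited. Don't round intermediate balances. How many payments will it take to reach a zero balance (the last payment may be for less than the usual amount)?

Monthly rate r = 27%/12 = 2.25% = 0.0225.
Recurrence: B ← B·(1+r) − £2,422.00.
Month 1: interest £265.95; balance after payment £9,663.95.
Month 2: interest £217.44; balance after payment £7,459.39.
Month 3: interest £167.84; balance after payment £5,205.23.
Month 4: interest £117.12; balance after payment £2,900.34.
Month 5: interest £65.26; balance after payment £543.60.
Month 6: interest £12.23; balance after payment £0.00.

6 payments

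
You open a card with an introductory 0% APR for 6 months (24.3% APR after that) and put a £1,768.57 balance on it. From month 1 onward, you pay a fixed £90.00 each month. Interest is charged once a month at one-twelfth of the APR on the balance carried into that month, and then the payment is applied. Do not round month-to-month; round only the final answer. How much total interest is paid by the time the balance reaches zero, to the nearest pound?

£224

Promo months 1–6 at r₀ = 0%/12 = 0; months 7+ at r₁ = 24.3%/12 = 0.02025.
After month 6 (no interest yet): B = £1,768.57 − 6·£90.00 = £1,228.57.
Then at r₁ with £90.00/mo: n₂ = −ln(1 − r₁·B/P)/ln(1+r₁) ≈ 16.14 → 17 more payments.
Total paid = 22·£90.00 + £12.64 = £1,992.64; interest = £1,992.64 − £1,768.57 = £224.07.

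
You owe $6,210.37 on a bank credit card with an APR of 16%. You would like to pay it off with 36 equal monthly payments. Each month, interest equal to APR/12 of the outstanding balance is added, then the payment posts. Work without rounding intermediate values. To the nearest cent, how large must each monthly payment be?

Monthly rate r = 16%/12 = 1.33333% = 0.0133333.
Level-payment amortization: P = B₀·r / (1 − (1+r)^(−n)) = 6210.37·0.0133333 / (1 − 1.01333^(−36)).
Denominator 1 − (1+r)^(−36) = 0.379250812.
P = 82.8049 / 0.379250812 ≈ 218.34.

$218.34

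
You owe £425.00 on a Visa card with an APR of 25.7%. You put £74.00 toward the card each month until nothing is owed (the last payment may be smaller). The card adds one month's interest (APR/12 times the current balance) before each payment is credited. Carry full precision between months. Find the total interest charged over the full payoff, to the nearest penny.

£33.46

Monthly rate r = 25.7%/12 = 2.14167% = 0.0214167.
Payoff takes n = ⌈−ln(1 − rB₀/P)/ln(1+r)⌉ = ⌈6.194⌉ = 7 payments; the last is £14.46.
Total paid = 6·£74.00 + £14.46 = £458.46.
Total interest = total paid − principal = £458.46 − £425.00 = £33.46.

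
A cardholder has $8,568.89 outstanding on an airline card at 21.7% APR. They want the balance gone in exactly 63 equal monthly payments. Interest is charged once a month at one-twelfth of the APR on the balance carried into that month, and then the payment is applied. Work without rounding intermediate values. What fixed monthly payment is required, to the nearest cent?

$229.00

Monthly rate r = 21.7%/12 = 1.80833% = 0.0180833.
Level-payment amortization: P = B₀·r / (1 − (1+r)^(−n)) = 8568.89·0.0180833 / (1 − 1.01808^(−63)).
Denominator 1 − (1+r)^(−63) = 0.676666766.
P = 154.954 / 0.676666766 ≈ 229.00.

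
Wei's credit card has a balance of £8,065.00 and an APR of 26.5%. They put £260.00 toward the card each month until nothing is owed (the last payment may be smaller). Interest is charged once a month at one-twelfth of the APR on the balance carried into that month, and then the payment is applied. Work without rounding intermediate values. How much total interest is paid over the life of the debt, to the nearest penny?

Monthly rate r = 26.5%/12 = 2.20833% = 0.0220833.
Payoff takes n = ⌈−ln(1 − rB₀/P)/ln(1+r)⌉ = ⌈52.887⌉ = 53 payments; the last is £230.85.
Total paid = 52·£260.00 + £230.85 = £13,750.85.
Total interest = total paid − principal = £13,750.85 − £8,065.00 = £5,685.85.

£5,685.85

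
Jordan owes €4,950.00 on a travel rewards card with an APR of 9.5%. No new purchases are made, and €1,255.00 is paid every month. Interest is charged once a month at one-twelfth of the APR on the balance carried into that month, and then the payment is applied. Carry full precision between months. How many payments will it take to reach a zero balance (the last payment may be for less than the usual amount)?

5 payments

Monthly rate r = 9.5%/12 = 0.791667% = 0.00791667.
Recurrence: B ← B·(1+r) − €1,255.00.
Month 1: interest €39.19; balance after payment €3,734.19.
Month 2: interest €29.56; balance after payment €2,508.75.
Month 3: interest €19.86; balance after payment €1,273.61.
Month 4: interest €10.08; balance after payment €28.69.
Month 5: interest €0.23; balance after payment €0.00.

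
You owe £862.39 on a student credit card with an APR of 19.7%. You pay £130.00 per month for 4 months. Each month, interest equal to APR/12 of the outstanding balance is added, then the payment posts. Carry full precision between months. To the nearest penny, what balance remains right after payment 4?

Monthly rate r = 19.7%/12 = 1.64167% = 0.0164167.
Each month: B ← B·(1+r) − £130.00.
Month 1: interest £14.16; balance after payment £746.55.
Month 2: interest £12.26; balance after payment £628.80.
Month 3: interest £10.32; balance after payment £509.13.
Month 4: interest £8.36; balance after payment £387.48.

£387.48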